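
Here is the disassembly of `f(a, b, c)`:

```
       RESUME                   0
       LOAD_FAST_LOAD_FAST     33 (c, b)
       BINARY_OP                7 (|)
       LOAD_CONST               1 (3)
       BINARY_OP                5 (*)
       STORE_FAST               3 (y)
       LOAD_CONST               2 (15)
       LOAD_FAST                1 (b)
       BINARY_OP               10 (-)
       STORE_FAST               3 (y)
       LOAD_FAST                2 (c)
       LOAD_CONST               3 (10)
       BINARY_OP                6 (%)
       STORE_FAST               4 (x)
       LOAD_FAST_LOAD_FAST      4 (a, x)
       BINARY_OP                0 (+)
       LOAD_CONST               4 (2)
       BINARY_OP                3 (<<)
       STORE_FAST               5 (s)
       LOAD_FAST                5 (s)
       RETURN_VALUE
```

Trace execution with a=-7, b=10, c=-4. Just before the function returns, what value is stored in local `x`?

6

LOAD_FAST_LOAD_FAST c,b → push -4,10. Stack: [-4, 10]
BINARY_OP | → -4 | 10 = -2. Stack: [-2]
LOAD_CONST → push 3. Stack: [-2, 3]
BINARY_OP * → -2 * 3 = -6. Stack: [-6]
STORE_FAST y → y=-6. Stack: []
LOAD_CONST → push 15. Stack: [15]
LOAD_FAST b → push 10. Stack: [15, 10]
BINARY_OP - → 15 - 10 = 5. Stack: [5]
STORE_FAST y → y=5. Stack: []
LOAD_FAST c → push -4. Stack: [-4]
LOAD_CONST → push 10. Stack: [-4, 10]
BINARY_OP % → -4 % 10 = 6. Stack: [6]
STORE_FAST x → x=6. Stack: []
LOAD_FAST_LOAD_FAST a,x → push -7,6. Stack: [-7, 6]
BINARY_OP + → -7 + 6 = -1. Stack: [-1]
LOAD_CONST → push 2. Stack: [-1, 2]
BINARY_OP << → -1 << 2 = -4. Stack: [-4]
STORE_FAST s → s=-4. Stack: []
LOAD_FAST s → push -4. Stack: [-4]
RETURN_VALUE → return -4.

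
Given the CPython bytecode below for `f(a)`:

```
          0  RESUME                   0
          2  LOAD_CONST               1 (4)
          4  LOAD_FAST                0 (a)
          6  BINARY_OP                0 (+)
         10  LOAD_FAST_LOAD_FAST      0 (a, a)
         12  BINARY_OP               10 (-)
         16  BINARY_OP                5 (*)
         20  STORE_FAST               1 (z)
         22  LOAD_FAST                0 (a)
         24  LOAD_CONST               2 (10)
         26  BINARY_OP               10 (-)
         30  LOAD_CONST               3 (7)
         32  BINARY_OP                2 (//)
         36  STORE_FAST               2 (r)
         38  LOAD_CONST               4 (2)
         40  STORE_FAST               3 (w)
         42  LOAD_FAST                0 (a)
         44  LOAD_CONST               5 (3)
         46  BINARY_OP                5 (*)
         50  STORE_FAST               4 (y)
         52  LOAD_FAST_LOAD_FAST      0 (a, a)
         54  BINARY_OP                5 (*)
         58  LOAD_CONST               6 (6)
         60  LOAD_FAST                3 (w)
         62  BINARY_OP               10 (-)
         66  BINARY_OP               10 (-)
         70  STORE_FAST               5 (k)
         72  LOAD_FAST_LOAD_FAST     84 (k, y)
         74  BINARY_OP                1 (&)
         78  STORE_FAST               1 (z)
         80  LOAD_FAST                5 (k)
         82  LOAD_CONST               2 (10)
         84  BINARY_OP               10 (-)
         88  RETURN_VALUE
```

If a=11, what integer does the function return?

LOAD_CONST → push 4. Stack: [4]
LOAD_FAST a → push 11. Stack: [4, 11]
BINARY_OP + → 4 + 11 = 15. Stack: [15]
LOAD_FAST_LOAD_FAST a,a → push 11,11. Stack: [15, 11, 11]
BINARY_OP - → 11 - 11 = 0. Stack: [15, 0]
BINARY_OP * → 15 * 0 = 0. Stack: [0]
STORE_FAST z → z=0. Stack: []
LOAD_FAST a → push 11. Stack: [11]
LOAD_CONST → push 10. Stack: [11, 10]
BINARY_OP - → 11 - 10 = 1. Stack: [1]
LOAD_CONST → push 7. Stack: [1, 7]
BINARY_OP // → 1 // 7 = 0. Stack: [0]
STORE_FAST r → r=0. Stack: []
LOAD_CONST → push 2. Stack: [2]
STORE_FAST w → w=2. Stack: []
LOAD_FAST a → push 11. Stack: [11]
LOAD_CONST → push 3. Stack: [11, 3]
BINARY_OP * → 11 * 3 = 33. Stack: [33]
STORE_FAST y → y=33. Stack: []
LOAD_FAST_LOAD_FAST a,a → push 11,11. Stack: [11, 11]
BINARY_OP * → 11 * 11 = 121. Stack: [121]
LOAD_CONST → push 6. Stack: [121, 6]
LOAD_FAST w → push 2. Stack: [121, 6, 2]
BINARY_OP - → 6 - 2 = 4. Stack: [121, 4]
BINARY_OP - → 121 - 4 = 117. Stack: [117]
STORE_FAST k → k=117. Stack: []
LOAD_FAST_LOAD_FAST k,y → push 117,33. Stack: [117, 33]
BINARY_OP & → 117 & 33 = 33. Stack: [33]
STORE_FAST z → z=33. Stack: []
LOAD_FAST k → push 117. Stack: [117]
LOAD_CONST → push 10. Stack: [117, 10]
BINARY_OP - → 117 - 10 = 107. Stack: [107]
RETURN_VALUE → return 107.

107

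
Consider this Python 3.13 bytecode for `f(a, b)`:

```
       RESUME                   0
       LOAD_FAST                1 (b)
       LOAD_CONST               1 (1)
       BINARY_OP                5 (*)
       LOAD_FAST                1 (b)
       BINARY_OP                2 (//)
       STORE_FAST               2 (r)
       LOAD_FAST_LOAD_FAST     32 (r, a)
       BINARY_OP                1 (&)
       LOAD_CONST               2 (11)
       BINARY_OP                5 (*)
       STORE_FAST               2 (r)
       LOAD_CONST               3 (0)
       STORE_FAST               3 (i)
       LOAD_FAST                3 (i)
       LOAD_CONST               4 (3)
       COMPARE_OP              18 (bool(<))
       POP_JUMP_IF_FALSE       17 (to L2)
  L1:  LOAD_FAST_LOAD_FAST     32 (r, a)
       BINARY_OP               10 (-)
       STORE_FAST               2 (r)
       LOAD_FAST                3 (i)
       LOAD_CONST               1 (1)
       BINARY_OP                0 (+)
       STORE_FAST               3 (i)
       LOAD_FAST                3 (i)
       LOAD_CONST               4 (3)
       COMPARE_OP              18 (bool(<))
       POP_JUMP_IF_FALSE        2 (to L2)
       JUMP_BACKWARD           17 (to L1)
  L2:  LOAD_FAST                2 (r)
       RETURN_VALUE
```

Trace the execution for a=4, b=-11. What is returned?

LOAD_FAST b → push -11. Stack: [-11]
LOAD_CONST → push 1. Stack: [-11, 1]
BINARY_OP * → -11 * 1 = -11. Stack: [-11]
LOAD_FAST b → push -11. Stack: [-11, -11]
BINARY_OP // → -11 // -11 = 1. Stack: [1]
STORE_FAST r → r=1. Stack: []
LOAD_FAST_LOAD_FAST r,a → push 1,4. Stack: [1, 4]
BINARY_OP & → 1 & 4 = 0. Stack: [0]
LOAD_CONST → push 11. Stack: [0, 11]
BINARY_OP * → 0 * 11 = 0. Stack: [0]
STORE_FAST r → r=0. Stack: []
LOAD_CONST → push 0. Stack: [0]
STORE_FAST i → i=0. Stack: []
LOAD_FAST i → push 0. Stack: [0]
LOAD_CONST → push 3. Stack: [0, 3]
COMPARE_OP bool(<) → 0 vs 3 = True. Stack: [True]
POP_JUMP_IF_FALSE → pop True; no jump. Stack: []
LOAD_FAST_LOAD_FAST r,a → push 0,4. Stack: [0, 4]
BINARY_OP - → 0 - 4 = -4. Stack: [-4]
STORE_FAST r → r=-4. Stack: []
LOAD_FAST i → push 0. Stack: [0]
LOAD_CONST → push 1. Stack: [0, 1]
BINARY_OP + → 0 + 1 = 1. Stack: [1]
STORE_FAST i → i=1. Stack: []
LOAD_FAST i → push 1. Stack: [1]
LOAD_CONST → push 3. Stack: [1, 3]
COMPARE_OP bool(<) → 1 vs 3 = True. Stack: [True]
POP_JUMP_IF_FALSE → pop True; no jump. Stack: []
LOAD_FAST_LOAD_FAST r,a → push -4,4. Stack: [-4, 4]
BINARY_OP - → -4 - 4 = -8. Stack: [-8]
STORE_FAST r → r=-8. Stack: []
LOAD_FAST i → push 1. Stack: [1]
LOAD_CONST → push 1. Stack: [1, 1]
BINARY_OP + → 1 + 1 = 2. Stack: [2]
STORE_FAST i → i=2. Stack: []
LOAD_FAST i → push 2. Stack: [2]
LOAD_CONST → push 3. Stack: [2, 3]
COMPARE_OP bool(<) → 2 vs 3 = True. Stack: [True]
POP_JUMP_IF_FALSE → pop True; no jump. Stack: []
LOAD_FAST_LOAD_FAST r,a → push -8,4. Stack: [-8, 4]
BINARY_OP - → -8 - 4 = -12. Stack: [-12]
STORE_FAST r → r=-12. Stack: []
LOAD_FAST i → push 2. Stack: [2]
LOAD_CONST → push 1. Stack: [2, 1]
BINARY_OP + → 2 + 1 = 3. Stack: [3]
STORE_FAST i → i=3. Stack: []
LOAD_FAST i → push 3. Stack: [3]
LOAD_CONST → push 3. Stack: [3, 3]
COMPARE_OP bool(<) → 3 vs 3 = False. Stack: [False]
POP_JUMP_IF_FALSE → pop False; jump. Stack: []
LOAD_FAST r → push -12. Stack: [-12]
RETURN_VALUE → return -12.

-12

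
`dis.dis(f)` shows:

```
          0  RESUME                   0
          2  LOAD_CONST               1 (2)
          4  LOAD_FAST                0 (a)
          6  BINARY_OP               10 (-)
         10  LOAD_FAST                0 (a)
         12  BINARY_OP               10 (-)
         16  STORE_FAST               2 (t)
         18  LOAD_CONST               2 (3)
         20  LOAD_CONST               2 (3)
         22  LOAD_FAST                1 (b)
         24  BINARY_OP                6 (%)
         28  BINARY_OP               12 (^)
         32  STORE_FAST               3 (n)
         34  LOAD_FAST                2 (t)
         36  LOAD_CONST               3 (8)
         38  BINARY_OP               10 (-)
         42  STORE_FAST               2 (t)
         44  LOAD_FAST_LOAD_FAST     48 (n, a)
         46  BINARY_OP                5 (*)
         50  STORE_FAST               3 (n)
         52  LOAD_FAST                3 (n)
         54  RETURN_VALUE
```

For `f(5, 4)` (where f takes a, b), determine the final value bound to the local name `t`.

LOAD_CONST → push 2. Stack: [2]
LOAD_FAST a → push 5. Stack: [2, 5]
BINARY_OP - → 2 - 5 = -3. Stack: [-3]
LOAD_FAST a → push 5. Stack: [-3, 5]
BINARY_OP - → -3 - 5 = -8. Stack: [-8]
STORE_FAST t → t=-8. Stack: []
LOAD_CONST → push 3. Stack: [3]
LOAD_CONST → push 3. Stack: [3, 3]
LOAD_FAST b → push 4. Stack: [3, 3, 4]
BINARY_OP % → 3 % 4 = 3. Stack: [3, 3]
BINARY_OP ^ → 3 ^ 3 = 0. Stack: [0]
STORE_FAST n → n=0. Stack: []
LOAD_FAST t → push -8. Stack: [-8]
LOAD_CONST → push 8. Stack: [-8, 8]
BINARY_OP - → -8 - 8 = -16. Stack: [-16]
STORE_FAST t → t=-16. Stack: []
LOAD_FAST_LOAD_FAST n,a → push 0,5. Stack: [0, 5]
BINARY_OP * → 0 * 5 = 0. Stack: [0]
STORE_FAST n → n=0. Stack: []
LOAD_FAST n → push 0. Stack: [0]
RETURN_VALUE → return 0.

-16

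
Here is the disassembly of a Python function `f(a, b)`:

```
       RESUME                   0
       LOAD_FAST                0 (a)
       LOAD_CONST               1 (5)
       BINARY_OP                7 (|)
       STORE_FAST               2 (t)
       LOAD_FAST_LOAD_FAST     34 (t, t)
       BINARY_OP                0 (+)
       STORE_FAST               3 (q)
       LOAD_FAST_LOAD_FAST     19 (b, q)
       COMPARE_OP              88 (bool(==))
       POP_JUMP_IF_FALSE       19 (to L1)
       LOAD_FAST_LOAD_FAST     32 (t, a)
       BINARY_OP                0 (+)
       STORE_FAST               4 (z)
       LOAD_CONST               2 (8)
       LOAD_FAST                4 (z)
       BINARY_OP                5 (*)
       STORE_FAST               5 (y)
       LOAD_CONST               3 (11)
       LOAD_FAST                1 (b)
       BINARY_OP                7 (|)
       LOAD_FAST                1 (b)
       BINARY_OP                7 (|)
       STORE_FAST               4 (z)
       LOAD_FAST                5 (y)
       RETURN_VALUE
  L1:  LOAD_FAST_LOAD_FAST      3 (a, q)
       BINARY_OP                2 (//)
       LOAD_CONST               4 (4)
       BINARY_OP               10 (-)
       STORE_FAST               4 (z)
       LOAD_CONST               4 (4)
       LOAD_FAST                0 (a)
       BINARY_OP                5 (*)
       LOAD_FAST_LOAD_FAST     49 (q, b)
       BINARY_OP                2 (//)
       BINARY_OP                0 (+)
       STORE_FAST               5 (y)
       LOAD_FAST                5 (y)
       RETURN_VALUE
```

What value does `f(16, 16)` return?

LOAD_FAST a → push 16. Stack: [16]
LOAD_CONST → push 5. Stack: [16, 5]
BINARY_OP | → 16 | 5 = 21. Stack: [21]
STORE_FAST t → t=21. Stack: []
LOAD_FAST_LOAD_FAST t,t → push 21,21. Stack: [21, 21]
BINARY_OP + → 21 + 21 = 42. Stack: [42]
STORE_FAST q → q=42. Stack: []
LOAD_FAST_LOAD_FAST b,q → push 16,42. Stack: [16, 42]
COMPARE_OP bool(==) → 16 vs 42 = False. Stack: [False]
POP_JUMP_IF_FALSE → pop False; jump. Stack: []
LOAD_FAST_LOAD_FAST a,q → push 16,42. Stack: [16, 42]
BINARY_OP // → 16 // 42 = 0. Stack: [0]
LOAD_CONST → push 4. Stack: [0, 4]
BINARY_OP - → 0 - 4 = -4. Stack: [-4]
STORE_FAST z → z=-4. Stack: []
LOAD_CONST → push 4. Stack: [4]
LOAD_FAST a → push 16. Stack: [4, 16]
BINARY_OP * → 4 * 16 = 64. Stack: [64]
LOAD_FAST_LOAD_FAST q,b → push 42,16. Stack: [64, 42, 16]
BINARY_OP // → 42 // 16 = 2. Stack: [64, 2]
BINARY_OP + → 64 + 2 = 66. Stack: [66]
STORE_FAST y → y=66. Stack: []
LOAD_FAST y → push 66. Stack: [66]
RETURN_VALUE → return 66.

66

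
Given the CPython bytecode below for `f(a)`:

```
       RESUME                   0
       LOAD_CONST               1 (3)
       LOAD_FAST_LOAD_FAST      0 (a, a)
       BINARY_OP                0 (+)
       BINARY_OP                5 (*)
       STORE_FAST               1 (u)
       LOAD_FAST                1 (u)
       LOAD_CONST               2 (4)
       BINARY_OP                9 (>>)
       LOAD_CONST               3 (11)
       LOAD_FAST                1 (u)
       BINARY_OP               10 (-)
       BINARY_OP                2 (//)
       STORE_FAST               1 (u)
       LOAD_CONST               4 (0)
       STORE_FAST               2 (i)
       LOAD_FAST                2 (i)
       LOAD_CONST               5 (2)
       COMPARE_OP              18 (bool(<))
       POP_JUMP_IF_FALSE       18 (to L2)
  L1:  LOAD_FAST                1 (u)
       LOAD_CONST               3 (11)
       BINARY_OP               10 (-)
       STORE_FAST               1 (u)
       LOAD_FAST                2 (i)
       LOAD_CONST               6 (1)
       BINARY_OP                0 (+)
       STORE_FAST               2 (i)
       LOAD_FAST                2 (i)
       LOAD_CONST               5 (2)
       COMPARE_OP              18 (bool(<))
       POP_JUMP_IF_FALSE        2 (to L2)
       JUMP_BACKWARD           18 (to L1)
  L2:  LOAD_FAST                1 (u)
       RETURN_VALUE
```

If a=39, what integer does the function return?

LOAD_CONST → push 3. Stack: [3]
LOAD_FAST_LOAD_FAST a,a → push 39,39. Stack: [3, 39, 39]
BINARY_OP + → 39 + 39 = 78. Stack: [3, 78]
BINARY_OP * → 3 * 78 = 234. Stack: [234]
STORE_FAST u → u=234. Stack: []
LOAD_FAST u → push 234. Stack: [234]
LOAD_CONST → push 4. Stack: [234, 4]
BINARY_OP >> → 234 >> 4 = 14. Stack: [14]
LOAD_CONST → push 11. Stack: [14, 11]
LOAD_FAST u → push 234. Stack: [14, 11, 234]
BINARY_OP - → 11 - 234 = -223. Stack: [14, -223]
BINARY_OP // → 14 // -223 = -1. Stack: [-1]
STORE_FAST u → u=-1. Stack: []
LOAD_CONST → push 0. Stack: [0]
STORE_FAST i → i=0. Stack: []
LOAD_FAST i → push 0. Stack: [0]
LOAD_CONST → push 2. Stack: [0, 2]
COMPARE_OP bool(<) → 0 vs 2 = True. Stack: [True]
POP_JUMP_IF_FALSE → pop True; no jump. Stack: []
LOAD_FAST u → push -1. Stack: [-1]
LOAD_CONST → push 11. Stack: [-1, 11]
BINARY_OP - → -1 - 11 = -12. Stack: [-12]
STORE_FAST u → u=-12. Stack: []
LOAD_FAST i → push 0. Stack: [0]
LOAD_CONST → push 1. Stack: [0, 1]
BINARY_OP + → 0 + 1 = 1. Stack: [1]
STORE_FAST i → i=1. Stack: []
LOAD_FAST i → push 1. Stack: [1]
LOAD_CONST → push 2. Stack: [1, 2]
COMPARE_OP bool(<) → 1 vs 2 = True. Stack: [True]
POP_JUMP_IF_FALSE → pop True; no jump. Stack: []
LOAD_FAST u → push -12. Stack: [-12]
LOAD_CONST → push 11. Stack: [-12, 11]
BINARY_OP - → -12 - 11 = -23. Stack: [-23]
STORE_FAST u → u=-23. Stack: []
LOAD_FAST i → push 1. Stack: [1]
LOAD_CONST → push 1. Stack: [1, 1]
BINARY_OP + → 1 + 1 = 2. Stack: [2]
STORE_FAST i → i=2. Stack: []
LOAD_FAST i → push 2. Stack: [2]
LOAD_CONST → push 2. Stack: [2, 2]
COMPARE_OP bool(<) → 2 vs 2 = False. Stack: [False]
POP_JUMP_IF_FALSE → pop False; jump. Stack: []
LOAD_FAST u → push -23. Stack: [-23]
RETURN_VALUE → return -23.

-23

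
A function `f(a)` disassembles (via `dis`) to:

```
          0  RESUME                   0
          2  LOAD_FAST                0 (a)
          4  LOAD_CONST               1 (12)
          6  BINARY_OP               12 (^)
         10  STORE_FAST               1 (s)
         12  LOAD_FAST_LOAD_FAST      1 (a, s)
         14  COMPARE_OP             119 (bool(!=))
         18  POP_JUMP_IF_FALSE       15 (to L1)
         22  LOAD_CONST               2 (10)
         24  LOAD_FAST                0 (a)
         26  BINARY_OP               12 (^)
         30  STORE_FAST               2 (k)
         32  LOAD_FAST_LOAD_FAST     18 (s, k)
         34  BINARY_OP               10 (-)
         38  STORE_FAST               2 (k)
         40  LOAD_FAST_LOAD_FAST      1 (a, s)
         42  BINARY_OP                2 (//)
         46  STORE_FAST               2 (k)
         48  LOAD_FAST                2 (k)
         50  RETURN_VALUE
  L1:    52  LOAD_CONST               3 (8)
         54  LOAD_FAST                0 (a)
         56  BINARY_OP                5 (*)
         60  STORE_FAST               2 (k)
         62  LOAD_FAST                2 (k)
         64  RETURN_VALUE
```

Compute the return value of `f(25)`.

LOAD_FAST a → push 25. Stack: [25]
LOAD_CONST → push 12. Stack: [25, 12]
BINARY_OP ^ → 25 ^ 12 = 21. Stack: [21]
STORE_FAST s → s=21. Stack: []
LOAD_FAST_LOAD_FAST a,s → push 25,21. Stack: [25, 21]
COMPARE_OP bool(!=) → 25 vs 21 = True. Stack: [True]
POP_JUMP_IF_FALSE → pop True; no jump. Stack: []
LOAD_CONST → push 10. Stack: [10]
LOAD_FAST a → push 25. Stack: [10, 25]
BINARY_OP ^ → 10 ^ 25 = 19. Stack: [19]
STORE_FAST k → k=19. Stack: []
LOAD_FAST_LOAD_FAST s,k → push 21,19. Stack: [21, 19]
BINARY_OP - → 21 - 19 = 2. Stack: [2]
STORE_FAST k → k=2. Stack: []
LOAD_FAST_LOAD_FAST a,s → push 25,21. Stack: [25, 21]
BINARY_OP // → 25 // 21 = 1. Stack: [1]
STORE_FAST k → k=1. Stack: []
LOAD_FAST k → push 1. Stack: [1]
RETURN_VALUE → return 1.

1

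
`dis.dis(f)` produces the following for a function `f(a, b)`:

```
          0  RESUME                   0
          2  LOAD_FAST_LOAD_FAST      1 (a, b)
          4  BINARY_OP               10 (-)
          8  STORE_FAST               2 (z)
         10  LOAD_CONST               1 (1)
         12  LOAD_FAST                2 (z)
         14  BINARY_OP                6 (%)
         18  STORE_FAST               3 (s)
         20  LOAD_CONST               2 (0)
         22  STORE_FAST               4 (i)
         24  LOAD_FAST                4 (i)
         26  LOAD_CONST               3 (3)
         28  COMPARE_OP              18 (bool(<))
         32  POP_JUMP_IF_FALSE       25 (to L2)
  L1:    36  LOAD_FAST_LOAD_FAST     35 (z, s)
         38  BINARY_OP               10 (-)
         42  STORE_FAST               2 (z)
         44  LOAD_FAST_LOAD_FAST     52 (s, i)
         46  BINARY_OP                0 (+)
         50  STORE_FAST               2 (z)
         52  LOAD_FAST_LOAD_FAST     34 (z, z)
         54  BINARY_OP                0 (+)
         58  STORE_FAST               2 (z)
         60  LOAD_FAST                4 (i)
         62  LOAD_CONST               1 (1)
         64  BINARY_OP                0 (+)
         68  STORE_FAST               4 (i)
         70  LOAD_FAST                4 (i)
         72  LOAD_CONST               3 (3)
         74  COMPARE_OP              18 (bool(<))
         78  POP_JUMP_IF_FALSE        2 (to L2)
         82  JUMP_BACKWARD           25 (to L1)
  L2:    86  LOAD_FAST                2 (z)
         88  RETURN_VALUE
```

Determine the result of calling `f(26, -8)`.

LOAD_FAST_LOAD_FAST a,b → push 26,-8
BINARY_OP - → 26 - -8 = 34
STORE_FAST z → z=34
LOAD_CONST → push 1
LOAD_FAST z → push 34
BINARY_OP % → 1 % 34 = 1
STORE_FAST s → s=1
LOAD_CONST → push 0
STORE_FAST i → i=0
LOAD_FAST i → push 0
LOAD_CONST → push 3
COMPARE_OP bool(<) → 0 vs 3 = True
POP_JUMP_IF_FALSE → pop True; no jump
LOAD_FAST_LOAD_FAST z,s → push 34,1
BINARY_OP - → 34 - 1 = 33
STORE_FAST z → z=33
LOAD_FAST_LOAD_FAST s,i → push 1,0
BINARY_OP + → 1 + 0 = 1
STORE_FAST z → z=1
LOAD_FAST_LOAD_FAST z,z → push 1,1
BINARY_OP + → 1 + 1 = 2
STORE_FAST z → z=2
LOAD_FAST i → push 0
LOAD_CONST → push 1
BINARY_OP + → 0 + 1 = 1
STORE_FAST i → i=1
LOAD_FAST i → push 1
LOAD_CONST → push 3
COMPARE_OP bool(<) → 1 vs 3 = True
POP_JUMP_IF_FALSE → pop True; no jump
LOAD_FAST_LOAD_FAST z,s → push 2,1
BINARY_OP - → 2 - 1 = 1
STORE_FAST z → z=1
LOAD_FAST_LOAD_FAST s,i → push 1,1
BINARY_OP + → 1 + 1 = 2
STORE_FAST z → z=2
LOAD_FAST_LOAD_FAST z,z → push 2,2
BINARY_OP + → 2 + 2 = 4
STORE_FAST z → z=4
LOAD_FAST i → push 1
LOAD_CONST → push 1
BINARY_OP + → 1 + 1 = 2
STORE_FAST i → i=2
LOAD_FAST i → push 2
LOAD_CONST → push 3
COMPARE_OP bool(<) → 2 vs 3 = True
POP_JUMP_IF_FALSE → pop True; no jump
LOAD_FAST_LOAD_FAST z,s → push 4,1
BINARY_OP - → 4 - 1 = 3
STORE_FAST z → z=3
LOAD_FAST_LOAD_FAST s,i → push 1,2
BINARY_OP + → 1 + 2 = 3
STORE_FAST z → z=3
LOAD_FAST_LOAD_FAST z,z → push 3,3
BINARY_OP + → 3 + 3 = 6
STORE_FAST z → z=6
LOAD_FAST i → push 2
LOAD_CONST → push 1
BINARY_OP + → 2 + 1 = 3
STORE_FAST i → i=3
LOAD_FAST i → push 3
LOAD_CONST → push 3
COMPARE_OP bool(<) → 3 vs 3 = False
POP_JUMP_IF_FALSE → pop False; jump
LOAD_FAST z → push 6
RETURN_VALUE → return 6.

6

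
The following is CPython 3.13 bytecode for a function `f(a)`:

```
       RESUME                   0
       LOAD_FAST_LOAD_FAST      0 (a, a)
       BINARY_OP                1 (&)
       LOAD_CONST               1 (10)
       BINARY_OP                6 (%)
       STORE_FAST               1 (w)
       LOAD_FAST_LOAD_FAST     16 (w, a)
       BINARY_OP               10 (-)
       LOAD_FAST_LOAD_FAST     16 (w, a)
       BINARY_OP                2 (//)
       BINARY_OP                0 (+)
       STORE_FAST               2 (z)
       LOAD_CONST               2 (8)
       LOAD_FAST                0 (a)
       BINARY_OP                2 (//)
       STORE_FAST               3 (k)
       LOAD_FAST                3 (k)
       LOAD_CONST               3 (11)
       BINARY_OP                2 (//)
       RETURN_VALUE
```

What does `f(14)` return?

0

LOAD_FAST_LOAD_FAST a,a → push 14,14. Stack: [14, 14]
BINARY_OP & → 14 & 14 = 14. Stack: [14]
LOAD_CONST → push 10. Stack: [14, 10]
BINARY_OP % → 14 % 10 = 4. Stack: [4]
STORE_FAST w → w=4. Stack: []
LOAD_FAST_LOAD_FAST w,a → push 4,14. Stack: [4, 14]
BINARY_OP - → 4 - 14 = -10. Stack: [-10]
LOAD_FAST_LOAD_FAST w,a → push 4,14. Stack: [-10, 4, 14]
BINARY_OP // → 4 // 14 = 0. Stack: [-10, 0]
BINARY_OP + → -10 + 0 = -10. Stack: [-10]
STORE_FAST z → z=-10. Stack: []
LOAD_CONST → push 8. Stack: [8]
LOAD_FAST a → push 14. Stack: [8, 14]
BINARY_OP // → 8 // 14 = 0. Stack: [0]
STORE_FAST k → k=0. Stack: []
LOAD_FAST k → push 0. Stack: [0]
LOAD_CONST → push 11. Stack: [0, 11]
BINARY_OP // → 0 // 11 = 0. Stack: [0]
RETURN_VALUE → return 0.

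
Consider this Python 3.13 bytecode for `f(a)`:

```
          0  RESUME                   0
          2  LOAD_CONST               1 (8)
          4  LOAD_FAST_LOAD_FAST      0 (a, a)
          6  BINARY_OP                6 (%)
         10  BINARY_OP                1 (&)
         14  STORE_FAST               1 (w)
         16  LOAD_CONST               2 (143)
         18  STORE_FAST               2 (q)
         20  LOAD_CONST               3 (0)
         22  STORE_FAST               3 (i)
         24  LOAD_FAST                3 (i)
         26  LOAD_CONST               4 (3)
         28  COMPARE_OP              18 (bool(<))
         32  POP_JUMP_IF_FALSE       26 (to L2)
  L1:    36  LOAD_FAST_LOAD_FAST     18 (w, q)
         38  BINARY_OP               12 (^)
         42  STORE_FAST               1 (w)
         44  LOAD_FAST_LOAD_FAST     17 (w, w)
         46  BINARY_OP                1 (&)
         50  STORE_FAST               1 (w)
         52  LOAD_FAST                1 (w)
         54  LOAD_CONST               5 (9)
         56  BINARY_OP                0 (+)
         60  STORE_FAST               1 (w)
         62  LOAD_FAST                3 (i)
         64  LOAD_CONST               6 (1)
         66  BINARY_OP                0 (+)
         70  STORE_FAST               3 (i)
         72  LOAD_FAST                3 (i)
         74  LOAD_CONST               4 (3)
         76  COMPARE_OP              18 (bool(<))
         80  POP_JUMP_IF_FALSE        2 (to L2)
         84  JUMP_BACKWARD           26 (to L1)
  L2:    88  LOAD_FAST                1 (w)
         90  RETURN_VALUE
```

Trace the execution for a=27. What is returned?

LOAD_CONST → push 8
LOAD_FAST_LOAD_FAST a,a → push 27,27
BINARY_OP % → 27 % 27 = 0
BINARY_OP & → 8 & 0 = 0
STORE_FAST w → w=0
LOAD_CONST → push 143
STORE_FAST q → q=143
LOAD_CONST → push 0
STORE_FAST i → i=0
LOAD_FAST i → push 0
LOAD_CONST → push 3
COMPARE_OP bool(<) → 0 vs 3 = True
POP_JUMP_IF_FALSE → pop True; no jump
LOAD_FAST_LOAD_FAST w,q → push 0,143
BINARY_OP ^ → 0 ^ 143 = 143
STORE_FAST w → w=143
LOAD_FAST_LOAD_FAST w,w → push 143,143
BINARY_OP & → 143 & 143 = 143
STORE_FAST w → w=143
LOAD_FAST w → push 143
LOAD_CONST → push 9
BINARY_OP + → 143 + 9 = 152
STORE_FAST w → w=152
LOAD_FAST i → push 0
LOAD_CONST → push 1
BINARY_OP + → 0 + 1 = 1
STORE_FAST i → i=1
LOAD_FAST i → push 1
LOAD_CONST → push 3
COMPARE_OP bool(<) → 1 vs 3 = True
POP_JUMP_IF_FALSE → pop True; no jump
LOAD_FAST_LOAD_FAST w,q → push 152,143
BINARY_OP ^ → 152 ^ 143 = 23
STORE_FAST w → w=23
LOAD_FAST_LOAD_FAST w,w → push 23,23
BINARY_OP & → 23 & 23 = 23
STORE_FAST w → w=23
LOAD_FAST w → push 23
LOAD_CONST → push 9
BINARY_OP + → 23 + 9 = 32
STORE_FAST w → w=32
LOAD_FAST i → push 1
LOAD_CONST → push 1
BINARY_OP + → 1 + 1 = 2
STORE_FAST i → i=2
LOAD_FAST i → push 2
LOAD_CONST → push 3
COMPARE_OP bool(<) → 2 vs 3 = True
POP_JUMP_IF_FALSE → pop True; no jump
LOAD_FAST_LOAD_FAST w,q → push 32,143
BINARY_OP ^ → 32 ^ 143 = 175
STORE_FAST w → w=175
LOAD_FAST_LOAD_FAST w,w → push 175,175
BINARY_OP & → 175 & 175 = 175
STORE_FAST w → w=175
LOAD_FAST w → push 175
LOAD_CONST → push 9
BINARY_OP + → 175 + 9 = 184
STORE_FAST w → w=184
LOAD_FAST i → push 2
LOAD_CONST → push 1
BINARY_OP + → 2 + 1 = 3
STORE_FAST i → i=3
LOAD_FAST i → push 3
LOAD_CONST → push 3
COMPARE_OP bool(<) → 3 vs 3 = False
POP_JUMP_IF_FALSE → pop False; jump
LOAD_FAST w → push 184
RETURN_VALUE → return 184.

184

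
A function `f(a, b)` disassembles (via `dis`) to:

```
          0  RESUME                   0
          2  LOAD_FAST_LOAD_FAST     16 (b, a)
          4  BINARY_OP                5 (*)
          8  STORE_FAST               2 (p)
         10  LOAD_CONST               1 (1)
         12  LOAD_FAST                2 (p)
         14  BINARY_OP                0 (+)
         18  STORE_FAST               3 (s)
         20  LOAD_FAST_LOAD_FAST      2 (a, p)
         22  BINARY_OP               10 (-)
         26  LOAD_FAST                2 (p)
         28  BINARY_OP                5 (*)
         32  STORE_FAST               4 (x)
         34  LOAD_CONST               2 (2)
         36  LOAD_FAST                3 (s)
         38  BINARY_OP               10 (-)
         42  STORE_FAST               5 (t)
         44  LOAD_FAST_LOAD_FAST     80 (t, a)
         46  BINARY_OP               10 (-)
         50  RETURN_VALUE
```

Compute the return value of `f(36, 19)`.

-719

LOAD_FAST_LOAD_FAST b,a → push 19,36. Stack: [19, 36]
BINARY_OP * → 19 * 36 = 684. Stack: [684]
STORE_FAST p → p=684. Stack: []
LOAD_CONST → push 1. Stack: [1]
LOAD_FAST p → push 684. Stack: [1, 684]
BINARY_OP + → 1 + 684 = 685. Stack: [685]
STORE_FAST s → s=685. Stack: []
LOAD_FAST_LOAD_FAST a,p → push 36,684. Stack: [36, 684]
BINARY_OP - → 36 - 684 = -648. Stack: [-648]
LOAD_FAST p → push 684. Stack: [-648, 684]
BINARY_OP * → -648 * 684 = -443232. Stack: [-443232]
STORE_FAST x → x=-443232. Stack: []
LOAD_CONST → push 2. Stack: [2]
LOAD_FAST s → push 685. Stack: [2, 685]
BINARY_OP - → 2 - 685 = -683. Stack: [-683]
STORE_FAST t → t=-683. Stack: []
LOAD_FAST_LOAD_FAST t,a → push -683,36. Stack: [-683, 36]
BINARY_OP - → -683 - 36 = -719. Stack: [-719]
RETURN_VALUE → return -719.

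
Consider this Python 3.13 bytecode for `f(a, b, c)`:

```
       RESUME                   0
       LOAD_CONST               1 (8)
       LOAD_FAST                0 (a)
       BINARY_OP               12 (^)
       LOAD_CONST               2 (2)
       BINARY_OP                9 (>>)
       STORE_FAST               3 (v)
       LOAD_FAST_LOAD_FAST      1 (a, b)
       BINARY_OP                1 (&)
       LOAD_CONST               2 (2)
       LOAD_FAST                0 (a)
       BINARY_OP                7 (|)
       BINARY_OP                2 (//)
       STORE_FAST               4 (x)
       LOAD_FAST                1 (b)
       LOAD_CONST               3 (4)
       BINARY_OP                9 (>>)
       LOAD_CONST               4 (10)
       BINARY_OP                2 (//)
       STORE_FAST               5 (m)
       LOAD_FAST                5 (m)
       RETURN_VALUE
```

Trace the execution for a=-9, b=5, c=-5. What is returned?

LOAD_CONST → push 8. Stack: [8]
LOAD_FAST a → push -9. Stack: [8, -9]
BINARY_OP ^ → 8 ^ -9 = -1. Stack: [-1]
LOAD_CONST → push 2. Stack: [-1, 2]
BINARY_OP >> → -1 >> 2 = -1. Stack: [-1]
STORE_FAST v → v=-1. Stack: []
LOAD_FAST_LOAD_FAST a,b → push -9,5. Stack: [-9, 5]
BINARY_OP & → -9 & 5 = 5. Stack: [5]
LOAD_CONST → push 2. Stack: [5, 2]
LOAD_FAST a → push -9. Stack: [5, 2, -9]
BINARY_OP | → 2 | -9 = -9. Stack: [5, -9]
BINARY_OP // → 5 // -9 = -1. Stack: [-1]
STORE_FAST x → x=-1. Stack: []
LOAD_FAST b → push 5. Stack: [5]
LOAD_CONST → push 4. Stack: [5, 4]
BINARY_OP >> → 5 >> 4 = 0. Stack: [0]
LOAD_CONST → push 10. Stack: [0, 10]
BINARY_OP // → 0 // 10 = 0. Stack: [0]
STORE_FAST m → m=0. Stack: []
LOAD_FAST m → push 0. Stack: [0]
RETURN_VALUE → return 0.

0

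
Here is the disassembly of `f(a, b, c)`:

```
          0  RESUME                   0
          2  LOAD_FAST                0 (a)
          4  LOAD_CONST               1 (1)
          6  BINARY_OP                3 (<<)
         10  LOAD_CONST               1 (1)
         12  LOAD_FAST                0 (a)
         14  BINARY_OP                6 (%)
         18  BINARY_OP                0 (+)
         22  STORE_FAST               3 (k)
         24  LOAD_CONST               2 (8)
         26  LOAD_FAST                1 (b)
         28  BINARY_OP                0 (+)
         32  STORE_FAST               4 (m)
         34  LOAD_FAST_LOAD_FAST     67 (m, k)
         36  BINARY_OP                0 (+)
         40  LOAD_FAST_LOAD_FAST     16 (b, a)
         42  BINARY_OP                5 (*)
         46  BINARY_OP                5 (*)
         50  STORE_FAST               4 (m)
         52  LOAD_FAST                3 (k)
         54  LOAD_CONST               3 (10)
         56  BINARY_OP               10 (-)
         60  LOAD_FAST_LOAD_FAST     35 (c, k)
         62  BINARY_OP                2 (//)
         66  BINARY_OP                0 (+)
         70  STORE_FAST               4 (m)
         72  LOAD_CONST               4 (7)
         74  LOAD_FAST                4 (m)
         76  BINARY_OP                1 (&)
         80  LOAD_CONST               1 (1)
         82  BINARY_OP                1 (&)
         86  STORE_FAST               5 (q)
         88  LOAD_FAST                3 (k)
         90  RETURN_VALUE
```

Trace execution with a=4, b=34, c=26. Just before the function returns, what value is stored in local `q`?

LOAD_FAST a → push 4. Stack: [4]
LOAD_CONST → push 1. Stack: [4, 1]
BINARY_OP << → 4 << 1 = 8. Stack: [8]
LOAD_CONST → push 1. Stack: [8, 1]
LOAD_FAST a → push 4. Stack: [8, 1, 4]
BINARY_OP % → 1 % 4 = 1. Stack: [8, 1]
BINARY_OP + → 8 + 1 = 9. Stack: [9]
STORE_FAST k → k=9. Stack: []
LOAD_CONST → push 8. Stack: [8]
LOAD_FAST b → push 34. Stack: [8, 34]
BINARY_OP + → 8 + 34 = 42. Stack: [42]
STORE_FAST m → m=42. Stack: []
LOAD_FAST_LOAD_FAST m,k → push 42,9. Stack: [42, 9]
BINARY_OP + → 42 + 9 = 51. Stack: [51]
LOAD_FAST_LOAD_FAST b,a → push 34,4. Stack: [51, 34, 4]
BINARY_OP * → 34 * 4 = 136. Stack: [51, 136]
BINARY_OP * → 51 * 136 = 6936. Stack: [6936]
STORE_FAST m → m=6936. Stack: []
LOAD_FAST k → push 9. Stack: [9]
LOAD_CONST → push 10. Stack: [9, 10]
BINARY_OP - → 9 - 10 = -1. Stack: [-1]
LOAD_FAST_LOAD_FAST c,k → push 26,9. Stack: [-1, 26, 9]
BINARY_OP // → 26 // 9 = 2. Stack: [-1, 2]
BINARY_OP + → -1 + 2 = 1. Stack: [1]
STORE_FAST m → m=1. Stack: []
LOAD_CONST → push 7. Stack: [7]
LOAD_FAST m → push 1. Stack: [7, 1]
BINARY_OP & → 7 & 1 = 1. Stack: [1]
LOAD_CONST → push 1. Stack: [1, 1]
BINARY_OP & → 1 & 1 = 1. Stack: [1]
STORE_FAST q → q=1. Stack: []
LOAD_FAST k → push 9. Stack: [9]
RETURN_VALUE → return 9.

1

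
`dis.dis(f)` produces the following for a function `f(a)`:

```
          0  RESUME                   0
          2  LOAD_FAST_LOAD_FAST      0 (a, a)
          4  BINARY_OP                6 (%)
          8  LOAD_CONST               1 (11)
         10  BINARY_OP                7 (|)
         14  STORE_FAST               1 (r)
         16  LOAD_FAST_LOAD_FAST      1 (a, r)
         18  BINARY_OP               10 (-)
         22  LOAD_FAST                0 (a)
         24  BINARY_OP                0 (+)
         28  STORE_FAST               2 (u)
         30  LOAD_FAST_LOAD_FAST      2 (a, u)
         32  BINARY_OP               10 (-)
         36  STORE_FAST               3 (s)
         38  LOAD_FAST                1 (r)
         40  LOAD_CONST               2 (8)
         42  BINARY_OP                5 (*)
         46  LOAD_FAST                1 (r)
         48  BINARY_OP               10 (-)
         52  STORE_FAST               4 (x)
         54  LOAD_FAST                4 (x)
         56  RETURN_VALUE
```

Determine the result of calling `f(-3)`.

LOAD_FAST_LOAD_FAST a,a → push -3,-3. Stack: [-3, -3]
BINARY_OP % → -3 % -3 = 0. Stack: [0]
LOAD_CONST → push 11. Stack: [0, 11]
BINARY_OP | → 0 | 11 = 11. Stack: [11]
STORE_FAST r → r=11. Stack: []
LOAD_FAST_LOAD_FAST a,r → push -3,11. Stack: [-3, 11]
BINARY_OP - → -3 - 11 = -14. Stack: [-14]
LOAD_FAST a → push -3. Stack: [-14, -3]
BINARY_OP + → -14 + -3 = -17. Stack: [-17]
STORE_FAST u → u=-17. Stack: []
LOAD_FAST_LOAD_FAST a,u → push -3,-17. Stack: [-3, -17]
BINARY_OP - → -3 - -17 = 14. Stack: [14]
STORE_FAST s → s=14. Stack: []
LOAD_FAST r → push 11. Stack: [11]
LOAD_CONST → push 8. Stack: [11, 8]
BINARY_OP * → 11 * 8 = 88. Stack: [88]
LOAD_FAST r → push 11. Stack: [88, 11]
BINARY_OP - → 88 - 11 = 77. Stack: [77]
STORE_FAST x → x=77. Stack: []
LOAD_FAST x → push 77. Stack: [77]
RETURN_VALUE → return 77.

77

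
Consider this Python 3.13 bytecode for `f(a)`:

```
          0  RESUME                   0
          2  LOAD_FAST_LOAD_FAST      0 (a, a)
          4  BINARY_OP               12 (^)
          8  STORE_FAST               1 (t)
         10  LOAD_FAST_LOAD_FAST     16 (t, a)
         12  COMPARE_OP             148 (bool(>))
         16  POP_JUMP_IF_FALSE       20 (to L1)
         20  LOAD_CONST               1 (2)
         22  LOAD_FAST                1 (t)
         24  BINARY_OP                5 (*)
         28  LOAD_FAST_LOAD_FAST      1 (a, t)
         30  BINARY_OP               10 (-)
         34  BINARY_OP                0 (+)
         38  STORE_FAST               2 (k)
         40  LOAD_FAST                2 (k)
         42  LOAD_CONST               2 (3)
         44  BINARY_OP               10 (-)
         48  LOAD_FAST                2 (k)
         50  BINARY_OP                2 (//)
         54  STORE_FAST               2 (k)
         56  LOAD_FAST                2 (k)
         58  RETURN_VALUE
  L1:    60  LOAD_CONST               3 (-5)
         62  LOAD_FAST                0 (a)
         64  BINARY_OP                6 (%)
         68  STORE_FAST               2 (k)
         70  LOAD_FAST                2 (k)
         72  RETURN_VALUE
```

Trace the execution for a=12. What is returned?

7

LOAD_FAST_LOAD_FAST a,a → push 12,12. Stack: [12, 12]
BINARY_OP ^ → 12 ^ 12 = 0. Stack: [0]
STORE_FAST t → t=0. Stack: []
LOAD_FAST_LOAD_FAST t,a → push 0,12. Stack: [0, 12]
COMPARE_OP bool(>) → 0 vs 12 = False. Stack: [False]
POP_JUMP_IF_FALSE → pop False; jump. Stack: []
LOAD_CONST → push -5. Stack: [-5]
LOAD_FAST a → push 12. Stack: [-5, 12]
BINARY_OP % → -5 % 12 = 7. Stack: [7]
STORE_FAST k → k=7. Stack: []
LOAD_FAST k → push 7. Stack: [7]
RETURN_VALUE → return 7.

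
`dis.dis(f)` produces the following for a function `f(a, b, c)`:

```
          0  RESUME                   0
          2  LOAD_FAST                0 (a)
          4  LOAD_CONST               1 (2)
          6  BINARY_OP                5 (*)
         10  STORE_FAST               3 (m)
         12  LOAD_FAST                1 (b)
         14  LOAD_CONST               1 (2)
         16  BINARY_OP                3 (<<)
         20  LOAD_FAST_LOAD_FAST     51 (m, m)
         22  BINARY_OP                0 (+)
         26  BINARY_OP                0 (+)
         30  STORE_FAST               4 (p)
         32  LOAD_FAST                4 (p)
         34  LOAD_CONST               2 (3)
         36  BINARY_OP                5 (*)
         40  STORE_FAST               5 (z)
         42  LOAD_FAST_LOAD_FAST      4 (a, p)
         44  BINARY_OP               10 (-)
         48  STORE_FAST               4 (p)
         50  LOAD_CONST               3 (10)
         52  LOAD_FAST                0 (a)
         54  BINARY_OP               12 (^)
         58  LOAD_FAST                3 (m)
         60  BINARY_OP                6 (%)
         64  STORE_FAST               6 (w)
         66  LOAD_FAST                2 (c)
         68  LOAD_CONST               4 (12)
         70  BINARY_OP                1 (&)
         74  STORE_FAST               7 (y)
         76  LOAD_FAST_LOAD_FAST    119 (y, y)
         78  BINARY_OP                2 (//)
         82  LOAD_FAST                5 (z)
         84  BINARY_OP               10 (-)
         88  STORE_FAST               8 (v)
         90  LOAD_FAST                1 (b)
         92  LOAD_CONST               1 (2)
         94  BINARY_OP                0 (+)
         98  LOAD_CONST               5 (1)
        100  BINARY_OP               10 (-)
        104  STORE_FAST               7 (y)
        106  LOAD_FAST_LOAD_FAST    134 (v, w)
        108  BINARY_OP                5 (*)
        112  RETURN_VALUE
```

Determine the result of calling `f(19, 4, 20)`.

-6875

LOAD_FAST a → push 19. Stack: [19]
LOAD_CONST → push 2. Stack: [19, 2]
BINARY_OP * → 19 * 2 = 38. Stack: [38]
STORE_FAST m → m=38. Stack: []
LOAD_FAST b → push 4. Stack: [4]
LOAD_CONST → push 2. Stack: [4, 2]
BINARY_OP << → 4 << 2 = 16. Stack: [16]
LOAD_FAST_LOAD_FAST m,m → push 38,38. Stack: [16, 38, 38]
BINARY_OP + → 38 + 38 = 76. Stack: [16, 76]
BINARY_OP + → 16 + 76 = 92. Stack: [92]
STORE_FAST p → p=92. Stack: []
LOAD_FAST p → push 92. Stack: [92]
LOAD_CONST → push 3. Stack: [92, 3]
BINARY_OP * → 92 * 3 = 276. Stack: [276]
STORE_FAST z → z=276. Stack: []
LOAD_FAST_LOAD_FAST a,p → push 19,92. Stack: [19, 92]
BINARY_OP - → 19 - 92 = -73. Stack: [-73]
STORE_FAST p → p=-73. Stack: []
LOAD_CONST → push 10. Stack: [10]
LOAD_FAST a → push 19. Stack: [10, 19]
BINARY_OP ^ → 10 ^ 19 = 25. Stack: [25]
LOAD_FAST m → push 38. Stack: [25, 38]
BINARY_OP % → 25 % 38 = 25. Stack: [25]
STORE_FAST w → w=25. Stack: []
LOAD_FAST c → push 20. Stack: [20]
LOAD_CONST → push 12. Stack: [20, 12]
BINARY_OP & → 20 & 12 = 4. Stack: [4]
STORE_FAST y → y=4. Stack: []
LOAD_FAST_LOAD_FAST y,y → push 4,4. Stack: [4, 4]
BINARY_OP // → 4 // 4 = 1. Stack: [1]
LOAD_FAST z → push 276. Stack: [1, 276]
BINARY_OP - → 1 - 276 = -275. Stack: [-275]
STORE_FAST v → v=-275. Stack: []
LOAD_FAST b → push 4. Stack: [4]
LOAD_CONST → push 2. Stack: [4, 2]
BINARY_OP + → 4 + 2 = 6. Stack: [6]
LOAD_CONST → push 1. Stack: [6, 1]
BINARY_OP - → 6 - 1 = 5. Stack: [5]
STORE_FAST y → y=5. Stack: []
LOAD_FAST_LOAD_FAST v,w → push -275,25. Stack: [-275, 25]
BINARY_OP * → -275 * 25 = -6875. Stack: [-6875]
RETURN_VALUE → return -6875.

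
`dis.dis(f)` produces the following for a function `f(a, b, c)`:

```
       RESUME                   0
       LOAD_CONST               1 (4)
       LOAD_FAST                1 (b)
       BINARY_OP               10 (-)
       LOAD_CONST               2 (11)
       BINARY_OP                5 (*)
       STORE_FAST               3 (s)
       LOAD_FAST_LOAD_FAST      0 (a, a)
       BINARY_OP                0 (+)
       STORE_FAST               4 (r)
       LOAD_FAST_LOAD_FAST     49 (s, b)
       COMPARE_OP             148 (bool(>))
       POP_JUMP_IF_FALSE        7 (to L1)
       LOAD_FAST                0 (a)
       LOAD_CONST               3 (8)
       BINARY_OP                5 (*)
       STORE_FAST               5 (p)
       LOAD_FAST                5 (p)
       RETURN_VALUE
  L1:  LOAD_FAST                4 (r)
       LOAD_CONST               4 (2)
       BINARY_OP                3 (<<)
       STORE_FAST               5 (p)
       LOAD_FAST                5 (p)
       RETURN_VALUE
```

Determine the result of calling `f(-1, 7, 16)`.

LOAD_CONST → push 4. Stack: [4]
LOAD_FAST b → push 7. Stack: [4, 7]
BINARY_OP - → 4 - 7 = -3. Stack: [-3]
LOAD_CONST → push 11. Stack: [-3, 11]
BINARY_OP * → -3 * 11 = -33. Stack: [-33]
STORE_FAST s → s=-33. Stack: []
LOAD_FAST_LOAD_FAST a,a → push -1,-1. Stack: [-1, -1]
BINARY_OP + → -1 + -1 = -2. Stack: [-2]
STORE_FAST r → r=-2. Stack: []
LOAD_FAST_LOAD_FAST s,b → push -33,7. Stack: [-33, 7]
COMPARE_OP bool(>) → -33 vs 7 = False. Stack: [False]
POP_JUMP_IF_FALSE → pop False; jump. Stack: []
LOAD_FAST r → push -2. Stack: [-2]
LOAD_CONST → push 2. Stack: [-2, 2]
BINARY_OP << → -2 << 2 = -8. Stack: [-8]
STORE_FAST p → p=-8. Stack: []
LOAD_FAST p → push -8. Stack: [-8]
RETURN_VALUE → return -8.

-8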